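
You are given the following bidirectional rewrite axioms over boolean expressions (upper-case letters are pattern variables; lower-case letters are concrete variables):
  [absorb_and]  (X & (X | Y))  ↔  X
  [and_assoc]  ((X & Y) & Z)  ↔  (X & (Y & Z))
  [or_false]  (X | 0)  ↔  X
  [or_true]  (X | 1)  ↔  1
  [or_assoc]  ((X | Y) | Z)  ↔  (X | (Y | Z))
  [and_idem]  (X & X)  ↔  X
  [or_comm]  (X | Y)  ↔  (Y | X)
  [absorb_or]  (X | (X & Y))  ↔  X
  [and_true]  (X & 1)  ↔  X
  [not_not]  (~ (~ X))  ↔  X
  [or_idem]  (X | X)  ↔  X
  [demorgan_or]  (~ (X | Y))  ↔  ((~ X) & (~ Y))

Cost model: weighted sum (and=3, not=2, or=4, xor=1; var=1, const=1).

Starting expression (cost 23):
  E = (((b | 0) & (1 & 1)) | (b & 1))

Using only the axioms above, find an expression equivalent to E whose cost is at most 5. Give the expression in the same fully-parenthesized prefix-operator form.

(b & 1)   [cost 5]

1. [and_true →] (1 & 1)  →  1;  E = (((b | 0) & 1) | (b & 1))
2. [or_false →] (b | 0)  →  b;  E = ((b & 1) | (b & 1))
3. [or_idem →] ((b & 1) | (b & 1))  →  (b & 1);  cost 5 ≤ 5, done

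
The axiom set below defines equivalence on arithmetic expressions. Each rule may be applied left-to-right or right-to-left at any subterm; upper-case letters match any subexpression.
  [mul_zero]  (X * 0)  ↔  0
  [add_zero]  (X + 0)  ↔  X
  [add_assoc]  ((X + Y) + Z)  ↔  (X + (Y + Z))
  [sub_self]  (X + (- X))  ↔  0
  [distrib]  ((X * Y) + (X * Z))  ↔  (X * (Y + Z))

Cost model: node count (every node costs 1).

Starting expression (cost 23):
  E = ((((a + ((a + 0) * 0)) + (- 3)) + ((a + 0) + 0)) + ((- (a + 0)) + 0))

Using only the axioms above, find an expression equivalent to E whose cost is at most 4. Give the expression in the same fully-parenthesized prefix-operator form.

step 1: add_zero (→) rewrites (a + 0) into a, now ((((a + (a * 0)) + (- 3)) + ((a + 0) + 0)) + ((- (a + 0)) + 0))
step 2: add_zero (→) rewrites ((- (a + 0)) + 0) into (- (a + 0)), now ((((a + (a * 0)) + (- 3)) + ((a + 0) + 0)) + (- (a + 0)))
step 3: add_zero (→) rewrites (a + 0) into a, now ((((a + (a * 0)) + (- 3)) + ((a + 0) + 0)) + (- a))
step 4: add_assoc (→) rewrites ((((a + (a * 0)) + (- 3)) + ((a + 0) + 0)) + (- a)) into (((a + (a * 0)) + (- 3)) + (((a + 0) + 0) + (- a)))
step 5: mul_zero (→) rewrites (a * 0) into 0, now (((a + 0) + (- 3)) + (((a + 0) + 0) + (- a)))
step 6: add_zero (→) rewrites ((a + 0) + 0) into (a + 0), now (((a + 0) + (- 3)) + ((a + 0) + (- a)))
step 7: add_zero (→) rewrites (a + 0) into a, now (((a + 0) + (- 3)) + (a + (- a)))
step 8: sub_self (→) rewrites (a + (- a)) into 0, now (((a + 0) + (- 3)) + 0)
step 9: add_zero (→) rewrites (((a + 0) + (- 3)) + 0) into ((a + 0) + (- 3))
step 10: add_zero (→) rewrites (a + 0) into a, reaching cost 4 (bound 4)

(a + (- 3))   [cost 4]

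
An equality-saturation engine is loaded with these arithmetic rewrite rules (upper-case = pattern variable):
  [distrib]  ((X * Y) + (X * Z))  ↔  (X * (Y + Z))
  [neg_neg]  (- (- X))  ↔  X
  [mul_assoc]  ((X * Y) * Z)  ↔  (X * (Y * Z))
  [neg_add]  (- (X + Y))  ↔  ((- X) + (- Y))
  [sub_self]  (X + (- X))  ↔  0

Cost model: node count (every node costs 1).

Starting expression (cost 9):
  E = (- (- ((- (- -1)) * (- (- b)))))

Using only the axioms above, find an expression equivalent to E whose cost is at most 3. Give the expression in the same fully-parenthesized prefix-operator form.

step 1: neg_neg (→) rewrites (- (- -1)) into -1, now (- (- (-1 * (- (- b)))))
step 2: neg_neg (→) rewrites (- (- b)) into b, now (- (- (-1 * b)))
step 3: neg_neg (→) rewrites (- (- (-1 * b))) into (-1 * b), reaching cost 3 (bound 3)

(-1 * b)   [cost 3]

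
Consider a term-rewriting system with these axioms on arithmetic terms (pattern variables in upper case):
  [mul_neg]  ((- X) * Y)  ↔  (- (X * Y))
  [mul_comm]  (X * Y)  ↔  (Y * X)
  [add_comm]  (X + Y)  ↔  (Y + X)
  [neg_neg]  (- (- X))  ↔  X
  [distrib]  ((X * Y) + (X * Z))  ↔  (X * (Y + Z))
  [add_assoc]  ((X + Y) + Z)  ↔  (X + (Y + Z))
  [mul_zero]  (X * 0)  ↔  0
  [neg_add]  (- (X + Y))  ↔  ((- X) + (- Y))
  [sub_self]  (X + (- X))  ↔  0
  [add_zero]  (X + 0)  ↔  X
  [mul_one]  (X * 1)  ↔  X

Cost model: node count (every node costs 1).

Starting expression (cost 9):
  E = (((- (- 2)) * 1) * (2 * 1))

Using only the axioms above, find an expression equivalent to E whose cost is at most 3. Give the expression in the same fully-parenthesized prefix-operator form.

(2 * 2)   [cost 3]

step 1: mul_one (→) rewrites ((- (- 2)) * 1) into (- (- 2)), now ((- (- 2)) * (2 * 1))
step 2: mul_one (→) rewrites (2 * 1) into 2, now ((- (- 2)) * 2)
step 3: neg_neg (→) rewrites (- (- 2)) into 2, reaching cost 3 (bound 3)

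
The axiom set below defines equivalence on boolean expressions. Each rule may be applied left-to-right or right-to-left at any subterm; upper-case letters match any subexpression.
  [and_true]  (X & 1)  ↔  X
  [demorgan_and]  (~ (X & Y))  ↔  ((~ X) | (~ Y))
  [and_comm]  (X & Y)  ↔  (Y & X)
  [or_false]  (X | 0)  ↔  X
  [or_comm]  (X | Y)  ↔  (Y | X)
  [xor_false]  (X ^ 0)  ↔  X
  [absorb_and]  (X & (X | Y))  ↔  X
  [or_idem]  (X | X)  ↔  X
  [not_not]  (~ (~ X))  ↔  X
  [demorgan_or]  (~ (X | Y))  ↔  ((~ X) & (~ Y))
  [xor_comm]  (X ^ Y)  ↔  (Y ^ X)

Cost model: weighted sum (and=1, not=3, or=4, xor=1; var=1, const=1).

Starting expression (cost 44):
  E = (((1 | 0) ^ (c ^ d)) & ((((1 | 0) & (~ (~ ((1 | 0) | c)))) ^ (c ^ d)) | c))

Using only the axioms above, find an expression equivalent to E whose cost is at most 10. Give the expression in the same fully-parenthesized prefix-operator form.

step 1: not_not (→) rewrites (~ (~ ((1 | 0) | c))) into ((1 | 0) | c), now (((1 | 0) ^ (c ^ d)) & ((((1 | 0) & ((1 | 0) | c)) ^ (c ^ d)) | c))
step 2: absorb_and (→) rewrites ((1 | 0) & ((1 | 0) | c)) into (1 | 0), now (((1 | 0) ^ (c ^ d)) & (((1 | 0) ^ (c ^ d)) | c))
step 3: absorb_and (→) rewrites (((1 | 0) ^ (c ^ d)) & (((1 | 0) ^ (c ^ d)) | c)) into ((1 | 0) ^ (c ^ d)), reaching cost 10 (bound 10)

((1 | 0) ^ (c ^ d))   [cost 10]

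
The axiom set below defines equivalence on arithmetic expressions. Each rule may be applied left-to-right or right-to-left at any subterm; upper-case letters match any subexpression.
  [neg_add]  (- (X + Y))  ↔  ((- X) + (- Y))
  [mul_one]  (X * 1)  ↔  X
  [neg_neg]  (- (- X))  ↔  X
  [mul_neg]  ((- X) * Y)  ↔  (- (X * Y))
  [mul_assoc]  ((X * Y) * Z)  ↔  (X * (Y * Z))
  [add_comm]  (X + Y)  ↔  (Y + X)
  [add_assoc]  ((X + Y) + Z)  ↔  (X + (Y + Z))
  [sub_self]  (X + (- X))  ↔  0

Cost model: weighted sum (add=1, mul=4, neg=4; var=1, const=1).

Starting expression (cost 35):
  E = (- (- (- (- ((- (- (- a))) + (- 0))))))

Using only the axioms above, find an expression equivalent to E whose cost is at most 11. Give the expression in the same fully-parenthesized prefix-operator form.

1. [neg_neg →] (- (- (- a)))  →  (- a);  E = (- (- (- (- ((- a) + (- 0))))))
2. [neg_neg →] (- (- (- (- ((- a) + (- 0))))))  →  (- (- ((- a) + (- 0))))
3. [neg_neg →] (- (- ((- a) + (- 0))))  →  ((- a) + (- 0));  cost 11 ≤ 11, done

((- a) + (- 0))   [cost 11]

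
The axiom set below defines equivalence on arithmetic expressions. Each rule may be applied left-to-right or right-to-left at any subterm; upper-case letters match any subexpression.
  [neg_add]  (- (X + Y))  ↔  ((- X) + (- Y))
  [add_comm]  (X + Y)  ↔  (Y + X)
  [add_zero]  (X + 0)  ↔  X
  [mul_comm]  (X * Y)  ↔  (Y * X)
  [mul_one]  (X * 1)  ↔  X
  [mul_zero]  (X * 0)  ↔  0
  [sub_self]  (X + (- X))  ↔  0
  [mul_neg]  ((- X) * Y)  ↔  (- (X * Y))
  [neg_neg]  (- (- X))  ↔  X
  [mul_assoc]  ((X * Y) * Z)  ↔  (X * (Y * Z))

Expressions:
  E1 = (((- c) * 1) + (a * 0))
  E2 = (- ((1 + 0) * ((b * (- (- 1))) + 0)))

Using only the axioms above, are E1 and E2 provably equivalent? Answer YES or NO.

NO

The axioms are sound identities: if E1 ↔* E2 then E1 and E2 evaluate identically under any assignment.
Under a=0, b=0, c=1: E1 evaluates to -1, E2 to 0. Distinct ⇒ no rewrite sequence connects them.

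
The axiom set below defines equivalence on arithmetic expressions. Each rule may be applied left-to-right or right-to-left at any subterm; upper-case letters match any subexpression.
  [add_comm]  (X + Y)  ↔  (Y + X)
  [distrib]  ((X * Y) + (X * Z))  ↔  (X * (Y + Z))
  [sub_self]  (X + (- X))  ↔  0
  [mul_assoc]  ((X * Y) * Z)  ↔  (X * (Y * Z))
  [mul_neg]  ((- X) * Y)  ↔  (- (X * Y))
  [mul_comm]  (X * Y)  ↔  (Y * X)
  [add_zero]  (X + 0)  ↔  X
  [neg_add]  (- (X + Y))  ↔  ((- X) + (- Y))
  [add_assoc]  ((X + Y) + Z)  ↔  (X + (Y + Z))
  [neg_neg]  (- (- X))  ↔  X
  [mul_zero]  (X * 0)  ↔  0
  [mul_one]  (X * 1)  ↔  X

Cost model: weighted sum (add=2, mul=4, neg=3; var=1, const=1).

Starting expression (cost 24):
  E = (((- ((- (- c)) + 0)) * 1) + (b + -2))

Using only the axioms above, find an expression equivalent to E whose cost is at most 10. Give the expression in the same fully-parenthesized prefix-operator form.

((- c) + (b + -2))   [cost 10]

step 1: mul_one (→) rewrites ((- ((- (- c)) + 0)) * 1) into (- ((- (- c)) + 0)), now ((- ((- (- c)) + 0)) + (b + -2))
step 2: add_zero (→) rewrites ((- (- c)) + 0) into (- (- c)), now ((- (- (- c))) + (b + -2))
step 3: neg_neg (→) rewrites (- (- (- c))) into (- c), reaching cost 10 (bound 10)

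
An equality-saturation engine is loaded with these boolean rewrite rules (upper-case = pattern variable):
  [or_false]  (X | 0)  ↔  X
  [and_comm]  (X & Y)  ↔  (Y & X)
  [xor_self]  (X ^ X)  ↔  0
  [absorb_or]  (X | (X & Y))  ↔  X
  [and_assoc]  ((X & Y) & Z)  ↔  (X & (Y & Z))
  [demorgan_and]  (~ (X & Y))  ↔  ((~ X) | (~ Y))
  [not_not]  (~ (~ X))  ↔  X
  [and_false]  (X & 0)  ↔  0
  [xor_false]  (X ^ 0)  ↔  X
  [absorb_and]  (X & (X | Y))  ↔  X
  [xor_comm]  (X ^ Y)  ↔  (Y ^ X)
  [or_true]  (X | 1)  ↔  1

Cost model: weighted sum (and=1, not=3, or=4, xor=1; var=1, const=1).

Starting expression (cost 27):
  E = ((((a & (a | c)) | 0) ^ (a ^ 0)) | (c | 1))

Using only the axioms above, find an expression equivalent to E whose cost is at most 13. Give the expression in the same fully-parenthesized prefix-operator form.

1. [or_false →] ((a & (a | c)) | 0)  →  (a & (a | c));  E = (((a & (a | c)) ^ (a ^ 0)) | (c | 1))
2. [xor_false →] (a ^ 0)  →  a;  E = (((a & (a | c)) ^ a) | (c | 1))
3. [absorb_and →] (a & (a | c))  →  a;  cost 13 ≤ 13, done

((a ^ a) | (c | 1))   [cost 13]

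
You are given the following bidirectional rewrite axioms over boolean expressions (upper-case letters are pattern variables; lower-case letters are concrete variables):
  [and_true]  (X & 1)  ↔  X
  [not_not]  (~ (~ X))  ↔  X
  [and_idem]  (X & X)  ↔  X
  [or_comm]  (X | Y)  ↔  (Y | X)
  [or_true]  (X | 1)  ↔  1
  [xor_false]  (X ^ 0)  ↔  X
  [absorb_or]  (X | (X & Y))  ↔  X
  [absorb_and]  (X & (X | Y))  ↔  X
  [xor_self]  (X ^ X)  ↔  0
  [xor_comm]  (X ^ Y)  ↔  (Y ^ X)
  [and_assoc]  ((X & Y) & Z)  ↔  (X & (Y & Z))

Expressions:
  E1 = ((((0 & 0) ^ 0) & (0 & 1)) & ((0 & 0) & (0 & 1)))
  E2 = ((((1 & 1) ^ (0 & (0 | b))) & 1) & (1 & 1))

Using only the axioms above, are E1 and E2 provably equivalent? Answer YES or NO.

The axioms are sound identities: if E1 ↔* E2 then E1 and E2 evaluate identically under any assignment.
Under b=0: E1 evaluates to 0, E2 to 1. Distinct ⇒ no rewrite sequence connects them.

NO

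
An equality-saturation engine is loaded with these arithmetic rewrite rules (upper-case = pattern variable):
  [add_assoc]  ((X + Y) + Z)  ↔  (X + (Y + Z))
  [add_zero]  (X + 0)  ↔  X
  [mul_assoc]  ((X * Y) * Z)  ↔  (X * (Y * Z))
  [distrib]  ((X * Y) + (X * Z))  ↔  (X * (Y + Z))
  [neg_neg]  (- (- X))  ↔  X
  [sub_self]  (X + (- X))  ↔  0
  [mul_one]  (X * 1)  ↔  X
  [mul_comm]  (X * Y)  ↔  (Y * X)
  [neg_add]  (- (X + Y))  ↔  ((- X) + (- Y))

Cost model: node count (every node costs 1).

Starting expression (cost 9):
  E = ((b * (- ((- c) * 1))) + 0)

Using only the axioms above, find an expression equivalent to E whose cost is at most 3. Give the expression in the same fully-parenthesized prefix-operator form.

1. [mul_one →] ((- c) * 1)  →  (- c);  E = ((b * (- (- c))) + 0)
2. [neg_neg →] (- (- c))  →  c;  E = ((b * c) + 0)
3. [add_zero →] ((b * c) + 0)  →  (b * c);  cost 3 ≤ 3, done

(b * c)   [cost 3]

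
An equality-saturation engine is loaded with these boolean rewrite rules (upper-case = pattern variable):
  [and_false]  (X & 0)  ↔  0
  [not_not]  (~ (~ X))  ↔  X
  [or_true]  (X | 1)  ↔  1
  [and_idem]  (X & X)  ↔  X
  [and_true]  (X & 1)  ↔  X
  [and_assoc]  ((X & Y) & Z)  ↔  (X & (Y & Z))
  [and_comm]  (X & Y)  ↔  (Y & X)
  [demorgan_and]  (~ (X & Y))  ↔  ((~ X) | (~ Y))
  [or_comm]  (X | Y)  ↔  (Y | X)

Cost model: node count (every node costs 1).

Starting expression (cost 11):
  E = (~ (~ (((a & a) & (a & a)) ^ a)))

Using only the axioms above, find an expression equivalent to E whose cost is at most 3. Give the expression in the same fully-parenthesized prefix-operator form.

step 1: not_not (→) rewrites (~ (~ (((a & a) & (a & a)) ^ a))) into (((a & a) & (a & a)) ^ a)
step 2: and_idem (→) rewrites ((a & a) & (a & a)) into (a & a), now ((a & a) ^ a)
step 3: and_idem (→) rewrites (a & a) into a, reaching cost 3 (bound 3)

(a ^ a)   [cost 3]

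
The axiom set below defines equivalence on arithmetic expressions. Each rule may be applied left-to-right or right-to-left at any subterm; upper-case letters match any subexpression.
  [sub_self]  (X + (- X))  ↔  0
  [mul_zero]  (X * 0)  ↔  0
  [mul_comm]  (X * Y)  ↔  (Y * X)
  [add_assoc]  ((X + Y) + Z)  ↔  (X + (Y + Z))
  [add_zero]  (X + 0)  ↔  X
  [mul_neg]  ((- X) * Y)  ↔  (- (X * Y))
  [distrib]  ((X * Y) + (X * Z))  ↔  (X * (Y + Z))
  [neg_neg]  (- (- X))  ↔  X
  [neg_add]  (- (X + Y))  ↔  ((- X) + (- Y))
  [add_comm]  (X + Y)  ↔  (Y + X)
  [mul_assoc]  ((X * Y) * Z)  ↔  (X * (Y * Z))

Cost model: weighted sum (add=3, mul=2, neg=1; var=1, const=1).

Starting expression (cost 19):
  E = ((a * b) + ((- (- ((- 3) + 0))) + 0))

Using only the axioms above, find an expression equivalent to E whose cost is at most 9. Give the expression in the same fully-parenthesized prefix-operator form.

((a * b) + (- 3))   [cost 9]

1. [add_zero →] ((- 3) + 0)  →  (- 3);  E = ((a * b) + ((- (- (- 3))) + 0))
2. [add_zero →] ((- (- (- 3))) + 0)  →  (- (- (- 3)));  E = ((a * b) + (- (- (- 3))))
3. [neg_neg →] (- (- 3))  →  3;  cost 9 ≤ 9, done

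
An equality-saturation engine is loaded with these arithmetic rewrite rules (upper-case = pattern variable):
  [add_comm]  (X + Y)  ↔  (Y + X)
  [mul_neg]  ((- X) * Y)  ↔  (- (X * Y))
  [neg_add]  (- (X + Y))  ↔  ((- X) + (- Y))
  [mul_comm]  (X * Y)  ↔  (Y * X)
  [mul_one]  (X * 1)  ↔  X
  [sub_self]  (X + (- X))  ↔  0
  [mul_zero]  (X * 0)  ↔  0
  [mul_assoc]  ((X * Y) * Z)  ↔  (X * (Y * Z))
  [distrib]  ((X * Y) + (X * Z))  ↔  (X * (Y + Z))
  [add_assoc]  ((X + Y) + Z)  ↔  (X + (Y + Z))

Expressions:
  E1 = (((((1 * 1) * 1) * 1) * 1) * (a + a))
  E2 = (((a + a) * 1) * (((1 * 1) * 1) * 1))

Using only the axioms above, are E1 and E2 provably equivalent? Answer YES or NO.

YES

(1) (((1 * 1) * 1) * 1)  =[mul_one →]=  ((1 * 1) * 1)    ⊢ ((((1 * 1) * 1) * 1) * (a + a))
(2) ((1 * 1) * 1)  =[mul_one →]=  (1 * 1)    ⊢ (((1 * 1) * 1) * (a + a))
(3) ((1 * 1) * 1)  =[mul_one →]=  (1 * 1)    ⊢ ((1 * 1) * (a + a))
(4) (1 * 1)  =[mul_one →]=  1    ⊢ (1 * (a + a))
(5) (1 * (a + a))  =[mul_comm →]=  ((a + a) * 1)
(6) 1  =[mul_one ←]=  (1 * 1)    ⊢ ((a + a) * (1 * 1))
(7) (a + a)  =[mul_one ←]=  ((a + a) * 1)    ⊢ (((a + a) * 1) * (1 * 1))
(8) 1  =[mul_one ←]=  (1 * 1)    ⊢ (((a + a) * 1) * ((1 * 1) * 1))
(9) 1  =[mul_one ←]=  (1 * 1)    ⊢ E2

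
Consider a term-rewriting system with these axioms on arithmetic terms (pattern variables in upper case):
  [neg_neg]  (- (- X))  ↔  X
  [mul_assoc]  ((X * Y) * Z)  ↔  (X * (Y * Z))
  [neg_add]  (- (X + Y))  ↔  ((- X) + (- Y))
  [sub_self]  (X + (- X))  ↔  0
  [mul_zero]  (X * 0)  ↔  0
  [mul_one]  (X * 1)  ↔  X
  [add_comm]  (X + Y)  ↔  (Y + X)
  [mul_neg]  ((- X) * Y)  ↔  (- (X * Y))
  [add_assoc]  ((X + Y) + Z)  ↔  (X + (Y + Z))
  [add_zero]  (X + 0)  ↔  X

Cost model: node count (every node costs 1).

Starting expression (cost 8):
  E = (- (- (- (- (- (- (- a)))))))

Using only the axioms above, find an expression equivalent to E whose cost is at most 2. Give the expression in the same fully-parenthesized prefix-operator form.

(1) (- (- (- (- (- a)))))  =[neg_neg →]=  (- (- (- a)))    ⊢ (- (- (- (- (- a)))))
(2) (- (- (- (- (- a)))))  =[neg_neg →]=  (- (- (- a)))
(3) (- (- (- a)))  =[neg_neg →]=  (- a)    ⊢ cost 2, within 2

(- a)   [cost 2]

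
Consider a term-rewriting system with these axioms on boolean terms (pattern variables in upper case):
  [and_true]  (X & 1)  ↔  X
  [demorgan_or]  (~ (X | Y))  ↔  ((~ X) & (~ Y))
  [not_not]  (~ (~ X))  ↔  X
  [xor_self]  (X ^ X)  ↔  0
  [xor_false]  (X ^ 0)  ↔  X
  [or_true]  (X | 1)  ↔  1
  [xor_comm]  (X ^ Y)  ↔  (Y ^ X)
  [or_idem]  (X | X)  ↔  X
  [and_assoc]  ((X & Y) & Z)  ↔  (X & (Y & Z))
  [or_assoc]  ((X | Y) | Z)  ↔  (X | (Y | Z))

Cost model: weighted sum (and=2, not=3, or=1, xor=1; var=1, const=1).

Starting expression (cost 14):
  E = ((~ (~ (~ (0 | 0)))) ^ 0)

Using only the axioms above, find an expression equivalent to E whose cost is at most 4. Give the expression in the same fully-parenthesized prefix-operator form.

step 1: or_idem (→) rewrites (0 | 0) into 0, now ((~ (~ (~ 0))) ^ 0)
step 2: xor_false (→) rewrites ((~ (~ (~ 0))) ^ 0) into (~ (~ (~ 0)))
step 3: not_not (→) rewrites (~ (~ (~ 0))) into (~ 0), reaching cost 4 (bound 4)

(~ 0)   [cost 4]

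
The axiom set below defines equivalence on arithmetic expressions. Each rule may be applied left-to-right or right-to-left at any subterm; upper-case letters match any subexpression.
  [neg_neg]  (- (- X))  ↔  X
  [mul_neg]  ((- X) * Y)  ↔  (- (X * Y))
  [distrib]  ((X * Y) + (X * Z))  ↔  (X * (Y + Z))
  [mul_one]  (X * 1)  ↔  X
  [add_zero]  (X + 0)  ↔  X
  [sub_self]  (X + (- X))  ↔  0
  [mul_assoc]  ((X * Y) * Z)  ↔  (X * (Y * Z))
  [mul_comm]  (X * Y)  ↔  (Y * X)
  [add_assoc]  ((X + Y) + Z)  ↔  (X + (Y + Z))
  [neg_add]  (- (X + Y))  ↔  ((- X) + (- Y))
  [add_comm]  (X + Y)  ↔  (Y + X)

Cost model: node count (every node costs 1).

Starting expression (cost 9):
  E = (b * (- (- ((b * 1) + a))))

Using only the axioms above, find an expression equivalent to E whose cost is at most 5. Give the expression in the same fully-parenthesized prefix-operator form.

1. [mul_one →] (b * 1)  →  b;  E = (b * (- (- (b + a))))
2. [add_comm →] (b + a)  →  (a + b);  E = (b * (- (- (a + b))))
3. [neg_neg →] (- (- (a + b)))  →  (a + b);  cost 5 ≤ 5, done

(b * (a + b))   [cost 5]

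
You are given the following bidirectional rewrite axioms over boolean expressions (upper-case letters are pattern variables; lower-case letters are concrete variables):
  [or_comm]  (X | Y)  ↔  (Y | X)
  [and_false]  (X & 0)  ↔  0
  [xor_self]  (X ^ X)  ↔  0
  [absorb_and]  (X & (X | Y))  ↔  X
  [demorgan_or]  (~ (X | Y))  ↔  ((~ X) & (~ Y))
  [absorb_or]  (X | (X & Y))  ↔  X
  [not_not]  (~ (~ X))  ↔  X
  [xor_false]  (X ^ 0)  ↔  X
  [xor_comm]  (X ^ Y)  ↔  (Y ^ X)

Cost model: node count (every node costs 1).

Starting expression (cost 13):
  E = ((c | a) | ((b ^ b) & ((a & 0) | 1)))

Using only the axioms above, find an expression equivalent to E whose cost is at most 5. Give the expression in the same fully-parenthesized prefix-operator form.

1. [xor_self →] (b ^ b)  →  0;  E = ((c | a) | (0 & ((a & 0) | 1)))
2. [and_false →] (a & 0)  →  0;  E = ((c | a) | (0 & (0 | 1)))
3. [absorb_and →] (0 & (0 | 1))  →  0;  cost 5 ≤ 5, done

((c | a) | 0)   [cost 5]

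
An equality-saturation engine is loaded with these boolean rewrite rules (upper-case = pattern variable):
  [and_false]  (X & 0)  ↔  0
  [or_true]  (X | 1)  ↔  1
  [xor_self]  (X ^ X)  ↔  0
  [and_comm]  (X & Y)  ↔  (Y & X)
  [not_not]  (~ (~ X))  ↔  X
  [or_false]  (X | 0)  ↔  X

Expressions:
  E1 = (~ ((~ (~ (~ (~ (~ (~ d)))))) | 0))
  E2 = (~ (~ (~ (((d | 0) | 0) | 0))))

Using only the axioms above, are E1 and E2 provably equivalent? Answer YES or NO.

YES

1. [not_not →] (~ (~ d))  →  d;  E1 = (~ ((~ (~ (~ (~ d)))) | 0))
2. [not_not →] (~ (~ (~ (~ d))))  →  (~ (~ d));  E1 = (~ ((~ (~ d)) | 0))
3. [not_not →] (~ (~ d))  →  d;  E1 = (~ (d | 0))
4. [not_not ←] (~ (d | 0))  →  (~ (~ (~ (d | 0))))
5. [or_false ←] d  →  (d | 0);  E1 = (~ (~ (~ ((d | 0) | 0))))
6. [or_false ←] (d | 0)  →  ((d | 0) | 0);  this is E2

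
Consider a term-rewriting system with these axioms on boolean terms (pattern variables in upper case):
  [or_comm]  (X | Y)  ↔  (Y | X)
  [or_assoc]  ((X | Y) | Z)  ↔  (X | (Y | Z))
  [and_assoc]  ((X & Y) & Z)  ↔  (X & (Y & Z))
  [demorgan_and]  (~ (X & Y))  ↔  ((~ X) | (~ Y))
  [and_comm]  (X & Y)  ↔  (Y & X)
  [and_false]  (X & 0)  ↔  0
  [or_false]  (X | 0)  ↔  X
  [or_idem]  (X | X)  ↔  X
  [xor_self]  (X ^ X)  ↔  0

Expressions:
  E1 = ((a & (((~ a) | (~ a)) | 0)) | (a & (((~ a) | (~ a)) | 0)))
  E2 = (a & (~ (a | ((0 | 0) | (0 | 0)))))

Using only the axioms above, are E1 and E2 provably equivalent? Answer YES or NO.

step 1: or_idem (→) rewrites ((a & (((~ a) | (~ a)) | 0)) | (a & (((~ a) | (~ a)) | 0))) into (a & (((~ a) | (~ a)) | 0))
step 2: or_idem (→) rewrites ((~ a) | (~ a)) into (~ a), now (a & ((~ a) | 0))
step 3: or_false (→) rewrites ((~ a) | 0) into (~ a), now (a & (~ a))
step 4: or_false (←) rewrites a into (a | 0), now (a & (~ (a | 0)))
step 5: or_idem (←) rewrites 0 into (0 | 0), now (a & (~ (a | (0 | 0))))
step 6: or_idem (←) rewrites (0 | 0) into ((0 | 0) | (0 | 0)), which is E2

YES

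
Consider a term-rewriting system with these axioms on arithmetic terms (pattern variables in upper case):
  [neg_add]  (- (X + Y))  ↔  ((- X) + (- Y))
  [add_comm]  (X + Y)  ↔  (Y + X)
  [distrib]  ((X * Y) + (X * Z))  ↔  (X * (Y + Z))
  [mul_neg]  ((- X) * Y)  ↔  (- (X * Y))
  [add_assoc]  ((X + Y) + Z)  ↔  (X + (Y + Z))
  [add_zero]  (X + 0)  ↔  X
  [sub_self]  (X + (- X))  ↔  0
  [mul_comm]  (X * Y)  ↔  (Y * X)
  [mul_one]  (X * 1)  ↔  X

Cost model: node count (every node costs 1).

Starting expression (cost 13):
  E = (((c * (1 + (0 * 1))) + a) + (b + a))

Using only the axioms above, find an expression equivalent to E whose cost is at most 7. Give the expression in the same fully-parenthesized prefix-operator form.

((c + a) + (b + a))   [cost 7]

1. [mul_one →] (0 * 1)  →  0;  E = (((c * (1 + 0)) + a) + (b + a))
2. [add_zero →] (1 + 0)  →  1;  E = (((c * 1) + a) + (b + a))
3. [mul_one →] (c * 1)  →  c;  cost 7 ≤ 7, done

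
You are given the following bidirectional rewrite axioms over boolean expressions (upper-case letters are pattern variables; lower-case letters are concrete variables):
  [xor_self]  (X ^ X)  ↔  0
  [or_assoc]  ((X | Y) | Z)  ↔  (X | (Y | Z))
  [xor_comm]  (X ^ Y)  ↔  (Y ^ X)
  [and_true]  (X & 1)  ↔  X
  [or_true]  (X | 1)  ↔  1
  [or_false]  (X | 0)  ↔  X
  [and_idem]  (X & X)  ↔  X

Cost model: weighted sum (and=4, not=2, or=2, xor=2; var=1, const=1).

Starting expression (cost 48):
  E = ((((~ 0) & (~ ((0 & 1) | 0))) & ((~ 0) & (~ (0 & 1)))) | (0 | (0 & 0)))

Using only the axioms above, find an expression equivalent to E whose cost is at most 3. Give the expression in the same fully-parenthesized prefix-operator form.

(1) ((0 & 1) | 0)  =[or_false →]=  (0 & 1)    ⊢ ((((~ 0) & (~ (0 & 1))) & ((~ 0) & (~ (0 & 1)))) | (0 | (0 & 0)))
(2) (0 & 0)  =[and_idem →]=  0    ⊢ ((((~ 0) & (~ (0 & 1))) & ((~ 0) & (~ (0 & 1)))) | (0 | 0))
(3) (((~ 0) & (~ (0 & 1))) & ((~ 0) & (~ (0 & 1))))  =[and_idem →]=  ((~ 0) & (~ (0 & 1)))    ⊢ (((~ 0) & (~ (0 & 1))) | (0 | 0))
(4) (0 | 0)  =[or_false →]=  0    ⊢ (((~ 0) & (~ (0 & 1))) | 0)
(5) (0 & 1)  =[and_true →]=  0    ⊢ (((~ 0) & (~ 0)) | 0)
(6) (((~ 0) & (~ 0)) | 0)  =[or_false →]=  ((~ 0) & (~ 0))
(7) ((~ 0) & (~ 0))  =[and_idem →]=  (~ 0)    ⊢ cost 3, within 3

(~ 0)   [cost 3]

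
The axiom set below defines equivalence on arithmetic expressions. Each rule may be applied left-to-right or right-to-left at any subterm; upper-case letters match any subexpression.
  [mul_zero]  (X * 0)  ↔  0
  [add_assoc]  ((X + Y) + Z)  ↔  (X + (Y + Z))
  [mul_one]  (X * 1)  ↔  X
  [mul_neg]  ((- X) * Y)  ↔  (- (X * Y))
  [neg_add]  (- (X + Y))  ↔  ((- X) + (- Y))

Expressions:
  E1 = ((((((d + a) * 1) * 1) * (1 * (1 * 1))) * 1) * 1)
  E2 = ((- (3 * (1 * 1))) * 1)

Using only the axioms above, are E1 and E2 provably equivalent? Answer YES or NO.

All listed rules preserve value, hence provable equivalence implies equal values everywhere; look for a separating assignment.
a=0, d=0 gives E1 ↦ 0, E2 ↦ -3; values differ ⇒ not provably equivalent.

NO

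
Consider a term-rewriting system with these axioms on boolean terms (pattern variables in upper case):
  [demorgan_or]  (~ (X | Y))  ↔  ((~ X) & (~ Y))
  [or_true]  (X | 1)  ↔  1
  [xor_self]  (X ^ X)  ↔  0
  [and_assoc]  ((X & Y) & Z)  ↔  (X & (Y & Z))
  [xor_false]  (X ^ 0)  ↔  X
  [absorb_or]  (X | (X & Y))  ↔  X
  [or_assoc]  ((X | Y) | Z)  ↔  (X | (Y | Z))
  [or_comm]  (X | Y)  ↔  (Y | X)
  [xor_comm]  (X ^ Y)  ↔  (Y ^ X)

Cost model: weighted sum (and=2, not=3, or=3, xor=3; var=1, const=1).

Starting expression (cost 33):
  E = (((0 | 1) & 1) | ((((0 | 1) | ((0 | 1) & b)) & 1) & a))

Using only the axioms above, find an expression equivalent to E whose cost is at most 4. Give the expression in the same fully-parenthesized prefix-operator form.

(1 & 1)   [cost 4]

step 1: absorb_or (→) rewrites ((0 | 1) | ((0 | 1) & b)) into (0 | 1), now (((0 | 1) & 1) | (((0 | 1) & 1) & a))
step 2: absorb_or (→) rewrites (((0 | 1) & 1) | (((0 | 1) & 1) & a)) into ((0 | 1) & 1)
step 3: or_true (→) rewrites (0 | 1) into 1, reaching cost 4 (bound 4)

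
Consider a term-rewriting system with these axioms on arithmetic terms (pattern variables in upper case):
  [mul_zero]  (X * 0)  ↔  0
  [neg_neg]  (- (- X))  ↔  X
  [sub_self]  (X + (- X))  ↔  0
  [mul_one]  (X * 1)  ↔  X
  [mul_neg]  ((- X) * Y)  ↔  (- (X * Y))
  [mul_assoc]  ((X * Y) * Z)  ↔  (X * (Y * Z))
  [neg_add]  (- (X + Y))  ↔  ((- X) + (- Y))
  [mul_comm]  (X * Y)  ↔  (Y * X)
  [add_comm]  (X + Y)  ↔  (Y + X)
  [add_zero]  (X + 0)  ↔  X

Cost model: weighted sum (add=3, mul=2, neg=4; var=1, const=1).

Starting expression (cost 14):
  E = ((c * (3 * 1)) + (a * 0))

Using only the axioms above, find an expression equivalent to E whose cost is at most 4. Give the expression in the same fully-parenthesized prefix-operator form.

(c * 3)   [cost 4]

(1) (a * 0)  =[mul_zero →]=  0    ⊢ ((c * (3 * 1)) + 0)
(2) (3 * 1)  =[mul_one →]=  3    ⊢ ((c * 3) + 0)
(3) ((c * 3) + 0)  =[add_zero →]=  (c * 3)    ⊢ cost 4, within 4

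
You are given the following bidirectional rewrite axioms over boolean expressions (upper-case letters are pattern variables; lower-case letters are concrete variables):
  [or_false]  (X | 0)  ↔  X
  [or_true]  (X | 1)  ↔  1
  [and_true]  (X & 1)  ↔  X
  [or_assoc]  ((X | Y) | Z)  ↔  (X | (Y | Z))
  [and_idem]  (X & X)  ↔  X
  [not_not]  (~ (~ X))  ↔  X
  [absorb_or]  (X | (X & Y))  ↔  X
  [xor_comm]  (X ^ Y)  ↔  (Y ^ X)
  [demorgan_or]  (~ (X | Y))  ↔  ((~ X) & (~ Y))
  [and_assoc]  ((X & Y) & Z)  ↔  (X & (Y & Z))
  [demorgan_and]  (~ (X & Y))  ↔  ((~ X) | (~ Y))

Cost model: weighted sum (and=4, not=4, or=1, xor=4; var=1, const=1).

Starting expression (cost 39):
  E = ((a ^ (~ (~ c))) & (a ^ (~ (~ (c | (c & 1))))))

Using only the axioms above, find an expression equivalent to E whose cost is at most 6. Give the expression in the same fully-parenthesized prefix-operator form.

step 1: absorb_or (→) rewrites (c | (c & 1)) into c, now ((a ^ (~ (~ c))) & (a ^ (~ (~ c))))
step 2: and_idem (→) rewrites ((a ^ (~ (~ c))) & (a ^ (~ (~ c)))) into (a ^ (~ (~ c)))
step 3: not_not (→) rewrites (~ (~ c)) into c, reaching cost 6 (bound 6)

(a ^ c)   [cost 6]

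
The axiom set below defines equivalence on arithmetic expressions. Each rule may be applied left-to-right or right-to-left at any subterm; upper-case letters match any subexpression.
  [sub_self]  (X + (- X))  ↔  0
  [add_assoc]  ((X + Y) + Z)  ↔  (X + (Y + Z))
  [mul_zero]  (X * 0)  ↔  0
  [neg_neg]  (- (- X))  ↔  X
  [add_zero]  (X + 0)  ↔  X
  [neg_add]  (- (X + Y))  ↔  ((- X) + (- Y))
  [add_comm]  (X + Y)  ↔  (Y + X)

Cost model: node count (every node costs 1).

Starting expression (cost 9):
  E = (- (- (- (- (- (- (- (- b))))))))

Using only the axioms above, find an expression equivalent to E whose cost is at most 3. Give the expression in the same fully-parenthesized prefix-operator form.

(- (- b))   [cost 3]

(1) (- (- (- (- b))))  =[neg_neg →]=  (- (- b))    ⊢ (- (- (- (- (- (- b))))))
(2) (- (- b))  =[neg_neg →]=  b    ⊢ (- (- (- (- b))))
(3) (- (- (- b)))  =[neg_neg →]=  (- b)    ⊢ cost 3, within 3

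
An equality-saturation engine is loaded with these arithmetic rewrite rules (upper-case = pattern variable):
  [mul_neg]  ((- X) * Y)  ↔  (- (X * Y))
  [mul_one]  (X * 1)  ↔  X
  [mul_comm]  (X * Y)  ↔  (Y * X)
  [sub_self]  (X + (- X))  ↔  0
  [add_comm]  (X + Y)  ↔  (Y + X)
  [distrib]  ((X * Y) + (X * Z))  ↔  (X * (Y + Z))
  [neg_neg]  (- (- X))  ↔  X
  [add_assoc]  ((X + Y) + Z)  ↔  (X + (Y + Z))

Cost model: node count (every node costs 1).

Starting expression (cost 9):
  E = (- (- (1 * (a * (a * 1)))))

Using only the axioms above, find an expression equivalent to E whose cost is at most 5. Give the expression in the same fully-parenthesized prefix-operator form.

((a * a) * 1)   [cost 5]

1. [mul_one →] (a * 1)  →  a;  E = (- (- (1 * (a * a))))
2. [mul_comm →] (1 * (a * a))  →  ((a * a) * 1);  E = (- (- ((a * a) * 1)))
3. [neg_neg →] (- (- ((a * a) * 1)))  →  ((a * a) * 1);  cost 5 ≤ 5, done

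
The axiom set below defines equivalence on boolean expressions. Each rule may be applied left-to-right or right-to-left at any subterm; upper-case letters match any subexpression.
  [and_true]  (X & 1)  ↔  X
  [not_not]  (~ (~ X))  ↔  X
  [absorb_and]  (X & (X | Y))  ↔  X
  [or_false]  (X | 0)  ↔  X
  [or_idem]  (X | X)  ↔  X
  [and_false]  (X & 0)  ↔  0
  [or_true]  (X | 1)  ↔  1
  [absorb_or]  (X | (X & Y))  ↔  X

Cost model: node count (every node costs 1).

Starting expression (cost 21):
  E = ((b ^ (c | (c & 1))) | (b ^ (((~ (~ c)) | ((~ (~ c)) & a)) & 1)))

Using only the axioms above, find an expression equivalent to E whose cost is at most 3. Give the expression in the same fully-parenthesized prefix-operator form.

1. [absorb_or →] ((~ (~ c)) | ((~ (~ c)) & a))  →  (~ (~ c));  E = ((b ^ (c | (c & 1))) | (b ^ ((~ (~ c)) & 1)))
2. [and_true →] ((~ (~ c)) & 1)  →  (~ (~ c));  E = ((b ^ (c | (c & 1))) | (b ^ (~ (~ c))))
3. [not_not →] (~ (~ c))  →  c;  E = ((b ^ (c | (c & 1))) | (b ^ c))
4. [and_true →] (c & 1)  →  c;  E = ((b ^ (c | c)) | (b ^ c))
5. [or_idem →] (c | c)  →  c;  E = ((b ^ c) | (b ^ c))
6. [or_idem →] ((b ^ c) | (b ^ c))  →  (b ^ c);  cost 3 ≤ 3, done

(b ^ c)   [cost 3]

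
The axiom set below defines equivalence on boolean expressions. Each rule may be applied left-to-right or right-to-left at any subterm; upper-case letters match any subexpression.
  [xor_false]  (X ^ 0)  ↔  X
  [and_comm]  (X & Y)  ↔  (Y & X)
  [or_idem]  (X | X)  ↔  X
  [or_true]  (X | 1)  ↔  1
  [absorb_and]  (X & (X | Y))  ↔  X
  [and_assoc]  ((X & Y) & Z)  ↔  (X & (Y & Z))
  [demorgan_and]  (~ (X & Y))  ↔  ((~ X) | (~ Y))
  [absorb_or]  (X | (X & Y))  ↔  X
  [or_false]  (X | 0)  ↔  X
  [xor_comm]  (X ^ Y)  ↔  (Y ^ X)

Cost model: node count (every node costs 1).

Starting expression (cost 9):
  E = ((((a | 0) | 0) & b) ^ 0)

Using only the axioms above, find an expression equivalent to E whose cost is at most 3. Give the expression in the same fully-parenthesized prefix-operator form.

(a & b)   [cost 3]

(1) ((((a | 0) | 0) & b) ^ 0)  =[xor_false →]=  (((a | 0) | 0) & b)
(2) (a | 0)  =[or_false →]=  a    ⊢ ((a | 0) & b)
(3) (a | 0)  =[or_false →]=  a    ⊢ cost 3, within 3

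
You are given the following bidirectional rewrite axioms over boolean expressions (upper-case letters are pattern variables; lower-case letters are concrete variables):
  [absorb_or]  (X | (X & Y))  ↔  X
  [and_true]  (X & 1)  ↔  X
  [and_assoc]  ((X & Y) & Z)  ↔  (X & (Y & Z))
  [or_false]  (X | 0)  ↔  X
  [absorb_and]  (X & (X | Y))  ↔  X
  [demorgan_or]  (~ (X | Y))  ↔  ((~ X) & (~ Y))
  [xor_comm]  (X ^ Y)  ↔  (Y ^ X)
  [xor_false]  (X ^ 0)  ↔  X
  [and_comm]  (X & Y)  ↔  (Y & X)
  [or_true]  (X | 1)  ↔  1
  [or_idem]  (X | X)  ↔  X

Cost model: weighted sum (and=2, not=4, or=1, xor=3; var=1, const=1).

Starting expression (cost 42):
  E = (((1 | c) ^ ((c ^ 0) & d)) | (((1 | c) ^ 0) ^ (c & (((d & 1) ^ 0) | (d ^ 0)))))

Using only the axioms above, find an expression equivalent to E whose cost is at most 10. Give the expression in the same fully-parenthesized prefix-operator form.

((1 | c) ^ (c & d))   [cost 10]

1. [and_true →] (d & 1)  →  d;  E = (((1 | c) ^ ((c ^ 0) & d)) | (((1 | c) ^ 0) ^ (c & ((d ^ 0) | (d ^ 0)))))
2. [xor_false →] (c ^ 0)  →  c;  E = (((1 | c) ^ (c & d)) | (((1 | c) ^ 0) ^ (c & ((d ^ 0) | (d ^ 0)))))
3. [xor_false →] ((1 | c) ^ 0)  →  (1 | c);  E = (((1 | c) ^ (c & d)) | ((1 | c) ^ (c & ((d ^ 0) | (d ^ 0)))))
4. [or_idem →] ((d ^ 0) | (d ^ 0))  →  (d ^ 0);  E = (((1 | c) ^ (c & d)) | ((1 | c) ^ (c & (d ^ 0))))
5. [xor_false →] (d ^ 0)  →  d;  E = (((1 | c) ^ (c & d)) | ((1 | c) ^ (c & d)))
6. [or_idem →] (((1 | c) ^ (c & d)) | ((1 | c) ^ (c & d)))  →  ((1 | c) ^ (c & d));  cost 10 ≤ 10, done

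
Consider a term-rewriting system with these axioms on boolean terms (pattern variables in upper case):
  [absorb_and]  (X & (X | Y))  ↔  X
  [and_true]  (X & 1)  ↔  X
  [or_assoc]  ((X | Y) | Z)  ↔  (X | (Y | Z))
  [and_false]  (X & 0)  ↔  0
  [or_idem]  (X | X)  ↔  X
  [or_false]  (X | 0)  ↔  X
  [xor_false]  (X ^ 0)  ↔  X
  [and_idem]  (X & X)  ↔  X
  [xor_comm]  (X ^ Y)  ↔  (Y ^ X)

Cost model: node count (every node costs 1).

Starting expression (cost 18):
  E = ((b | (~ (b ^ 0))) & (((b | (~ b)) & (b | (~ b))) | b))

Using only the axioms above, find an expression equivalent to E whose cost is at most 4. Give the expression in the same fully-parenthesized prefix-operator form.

(b | (~ b))   [cost 4]

step 1: and_idem (→) rewrites ((b | (~ b)) & (b | (~ b))) into (b | (~ b)), now ((b | (~ (b ^ 0))) & ((b | (~ b)) | b))
step 2: xor_false (→) rewrites (b ^ 0) into b, now ((b | (~ b)) & ((b | (~ b)) | b))
step 3: absorb_and (→) rewrites ((b | (~ b)) & ((b | (~ b)) | b)) into (b | (~ b)), reaching cost 4 (bound 4)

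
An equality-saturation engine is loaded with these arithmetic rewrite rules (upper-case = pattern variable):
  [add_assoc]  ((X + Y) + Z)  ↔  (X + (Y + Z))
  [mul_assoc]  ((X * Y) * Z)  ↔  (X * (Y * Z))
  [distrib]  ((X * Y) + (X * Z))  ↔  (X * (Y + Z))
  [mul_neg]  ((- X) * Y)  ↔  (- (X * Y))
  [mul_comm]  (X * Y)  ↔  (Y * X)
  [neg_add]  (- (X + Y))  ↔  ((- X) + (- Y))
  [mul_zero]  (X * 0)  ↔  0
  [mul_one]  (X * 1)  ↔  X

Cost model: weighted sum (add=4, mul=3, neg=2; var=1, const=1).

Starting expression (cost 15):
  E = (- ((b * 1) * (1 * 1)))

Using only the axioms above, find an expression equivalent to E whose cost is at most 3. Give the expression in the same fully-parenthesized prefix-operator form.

(- b)   [cost 3]

step 1: mul_one (→) rewrites (1 * 1) into 1, now (- ((b * 1) * 1))
step 2: mul_one (→) rewrites (b * 1) into b, now (- (b * 1))
step 3: mul_one (→) rewrites (b * 1) into b, reaching cost 3 (bound 3)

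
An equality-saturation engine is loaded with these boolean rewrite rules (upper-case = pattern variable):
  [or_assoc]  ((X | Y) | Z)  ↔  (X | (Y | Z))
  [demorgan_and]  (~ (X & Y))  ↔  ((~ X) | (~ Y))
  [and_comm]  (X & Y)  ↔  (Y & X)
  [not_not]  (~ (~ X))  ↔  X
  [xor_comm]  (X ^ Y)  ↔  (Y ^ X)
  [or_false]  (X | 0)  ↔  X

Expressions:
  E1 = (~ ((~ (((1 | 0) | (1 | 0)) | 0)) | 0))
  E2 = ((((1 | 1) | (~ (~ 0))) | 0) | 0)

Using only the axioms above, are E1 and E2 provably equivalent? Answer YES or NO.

YES

step 1: or_false (→) rewrites ((~ (((1 | 0) | (1 | 0)) | 0)) | 0) into (~ (((1 | 0) | (1 | 0)) | 0)), now (~ (~ (((1 | 0) | (1 | 0)) | 0)))
step 2: not_not (→) rewrites (~ (~ (((1 | 0) | (1 | 0)) | 0))) into (((1 | 0) | (1 | 0)) | 0)
step 3: or_false (→) rewrites (1 | 0) into 1, now ((1 | (1 | 0)) | 0)
step 4: or_false (→) rewrites ((1 | (1 | 0)) | 0) into (1 | (1 | 0))
step 5: or_false (→) rewrites (1 | 0) into 1, now (1 | 1)
step 6: or_false (←) rewrites (1 | 1) into ((1 | 1) | 0)
step 7: or_false (←) rewrites (1 | 1) into ((1 | 1) | 0), now (((1 | 1) | 0) | 0)
step 8: or_false (←) rewrites 0 into (0 | 0), now (((1 | 1) | (0 | 0)) | 0)
step 9: or_assoc (←) rewrites ((1 | 1) | (0 | 0)) into (((1 | 1) | 0) | 0), now ((((1 | 1) | 0) | 0) | 0)
step 10: not_not (←) rewrites 0 into (~ (~ 0)), which is E2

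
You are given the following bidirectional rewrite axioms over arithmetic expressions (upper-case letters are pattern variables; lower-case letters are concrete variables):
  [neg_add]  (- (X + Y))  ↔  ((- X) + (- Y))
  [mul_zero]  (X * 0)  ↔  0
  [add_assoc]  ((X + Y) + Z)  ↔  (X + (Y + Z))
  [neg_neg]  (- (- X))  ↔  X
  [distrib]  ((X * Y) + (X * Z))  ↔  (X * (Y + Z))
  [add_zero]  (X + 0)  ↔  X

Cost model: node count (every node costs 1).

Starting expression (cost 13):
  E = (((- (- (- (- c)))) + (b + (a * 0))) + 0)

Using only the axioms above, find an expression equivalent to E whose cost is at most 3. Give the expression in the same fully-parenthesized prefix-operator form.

1. [neg_neg →] (- (- c))  →  c;  E = (((- (- c)) + (b + (a * 0))) + 0)
2. [add_zero →] (((- (- c)) + (b + (a * 0))) + 0)  →  ((- (- c)) + (b + (a * 0)))
3. [neg_neg →] (- (- c))  →  c;  E = (c + (b + (a * 0)))
4. [mul_zero →] (a * 0)  →  0;  E = (c + (b + 0))
5. [add_zero →] (b + 0)  →  b;  cost 3 ≤ 3, done

(c + b)   [cost 3]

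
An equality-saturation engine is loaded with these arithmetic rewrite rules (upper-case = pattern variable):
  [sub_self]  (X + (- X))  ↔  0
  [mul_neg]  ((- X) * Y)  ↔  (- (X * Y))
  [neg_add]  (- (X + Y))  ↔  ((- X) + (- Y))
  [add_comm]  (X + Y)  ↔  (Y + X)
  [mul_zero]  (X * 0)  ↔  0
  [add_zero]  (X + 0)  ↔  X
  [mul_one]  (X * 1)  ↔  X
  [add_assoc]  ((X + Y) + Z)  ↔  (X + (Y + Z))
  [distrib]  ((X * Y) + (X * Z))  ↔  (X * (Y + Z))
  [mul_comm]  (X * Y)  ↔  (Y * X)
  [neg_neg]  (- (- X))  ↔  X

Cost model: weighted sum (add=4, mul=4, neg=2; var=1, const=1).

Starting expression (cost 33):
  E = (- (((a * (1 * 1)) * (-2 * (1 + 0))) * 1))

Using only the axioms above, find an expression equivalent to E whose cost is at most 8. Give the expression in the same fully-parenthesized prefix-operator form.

(- (a * -2))   [cost 8]

1. [mul_one →] (((a * (1 * 1)) * (-2 * (1 + 0))) * 1)  →  ((a * (1 * 1)) * (-2 * (1 + 0)));  E = (- ((a * (1 * 1)) * (-2 * (1 + 0))))
2. [add_zero →] (1 + 0)  →  1;  E = (- ((a * (1 * 1)) * (-2 * 1)))
3. [mul_one →] (1 * 1)  →  1;  E = (- ((a * 1) * (-2 * 1)))
4. [mul_one →] (a * 1)  →  a;  E = (- (a * (-2 * 1)))
5. [mul_one →] (-2 * 1)  →  -2;  cost 8 ≤ 8, done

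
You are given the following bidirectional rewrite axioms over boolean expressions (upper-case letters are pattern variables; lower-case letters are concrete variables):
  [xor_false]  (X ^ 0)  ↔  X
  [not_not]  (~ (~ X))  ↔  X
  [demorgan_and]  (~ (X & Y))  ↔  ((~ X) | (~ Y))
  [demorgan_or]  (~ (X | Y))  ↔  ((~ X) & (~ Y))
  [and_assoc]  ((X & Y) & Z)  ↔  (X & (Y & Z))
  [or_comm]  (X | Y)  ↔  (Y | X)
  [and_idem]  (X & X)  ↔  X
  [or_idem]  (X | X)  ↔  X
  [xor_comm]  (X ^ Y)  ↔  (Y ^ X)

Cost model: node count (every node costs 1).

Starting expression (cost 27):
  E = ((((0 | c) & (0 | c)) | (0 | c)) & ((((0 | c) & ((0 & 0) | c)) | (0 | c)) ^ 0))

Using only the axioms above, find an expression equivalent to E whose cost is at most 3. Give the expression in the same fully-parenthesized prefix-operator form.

(0 | c)   [cost 3]

1. [xor_false →] ((((0 | c) & ((0 & 0) | c)) | (0 | c)) ^ 0)  →  (((0 | c) & ((0 & 0) | c)) | (0 | c));  E = ((((0 | c) & (0 | c)) | (0 | c)) & (((0 | c) & ((0 & 0) | c)) | (0 | c)))
2. [and_idem →] (0 & 0)  →  0;  E = ((((0 | c) & (0 | c)) | (0 | c)) & (((0 | c) & (0 | c)) | (0 | c)))
3. [and_idem →] ((((0 | c) & (0 | c)) | (0 | c)) & (((0 | c) & (0 | c)) | (0 | c)))  →  (((0 | c) & (0 | c)) | (0 | c))
4. [and_idem →] ((0 | c) & (0 | c))  →  (0 | c);  E = ((0 | c) | (0 | c))
5. [or_idem →] ((0 | c) | (0 | c))  →  (0 | c);  cost 3 ≤ 3, done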